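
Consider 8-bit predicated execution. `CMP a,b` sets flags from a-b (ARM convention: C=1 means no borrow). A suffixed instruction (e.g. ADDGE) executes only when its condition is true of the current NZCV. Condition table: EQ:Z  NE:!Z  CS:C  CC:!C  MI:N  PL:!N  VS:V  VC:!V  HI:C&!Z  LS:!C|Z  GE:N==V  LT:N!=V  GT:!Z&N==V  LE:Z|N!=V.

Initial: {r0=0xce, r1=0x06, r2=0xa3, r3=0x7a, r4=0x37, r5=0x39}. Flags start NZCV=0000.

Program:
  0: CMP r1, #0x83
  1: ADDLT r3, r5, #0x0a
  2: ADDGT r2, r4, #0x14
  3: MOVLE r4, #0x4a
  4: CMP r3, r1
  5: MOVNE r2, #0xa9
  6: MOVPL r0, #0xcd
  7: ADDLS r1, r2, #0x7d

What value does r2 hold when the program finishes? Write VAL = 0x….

VAL = 0xa9

[0] flags=1001 → (cmp)
[1] flags=1001 LT?F → skip
[2] flags=1001 GT?T → r2=0x4b
[3] flags=1001 LE?F → skip
[4] flags=0010 → (cmp)
[5] flags=0010 NE?T → r2=0xa9
[6] flags=0010 PL?T → r0=0xcd
[7] flags=0010 LS?F → skip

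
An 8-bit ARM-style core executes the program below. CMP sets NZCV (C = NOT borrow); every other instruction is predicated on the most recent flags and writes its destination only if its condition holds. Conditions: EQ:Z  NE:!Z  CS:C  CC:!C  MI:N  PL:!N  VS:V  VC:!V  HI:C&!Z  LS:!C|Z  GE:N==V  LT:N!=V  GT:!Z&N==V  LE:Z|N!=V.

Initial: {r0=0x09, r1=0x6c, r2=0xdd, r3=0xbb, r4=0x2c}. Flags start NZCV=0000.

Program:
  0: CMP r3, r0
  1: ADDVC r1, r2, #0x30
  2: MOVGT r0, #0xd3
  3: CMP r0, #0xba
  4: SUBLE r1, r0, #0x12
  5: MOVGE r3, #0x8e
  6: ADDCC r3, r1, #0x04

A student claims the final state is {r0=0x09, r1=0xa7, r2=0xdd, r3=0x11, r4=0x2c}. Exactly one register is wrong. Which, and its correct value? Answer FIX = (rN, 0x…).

FIX = (r1, 0x0d)

[0] flags=1010 → (cmp)
[1] flags=1010 VC?T → r1=0x0d
[2] flags=1010 GT?F → skip
[3] flags=0000 → (cmp)
[4] flags=0000 LE?F → skip
[5] flags=0000 GE?T → r3=0x8e
[6] flags=0000 CC?T → r3=0x11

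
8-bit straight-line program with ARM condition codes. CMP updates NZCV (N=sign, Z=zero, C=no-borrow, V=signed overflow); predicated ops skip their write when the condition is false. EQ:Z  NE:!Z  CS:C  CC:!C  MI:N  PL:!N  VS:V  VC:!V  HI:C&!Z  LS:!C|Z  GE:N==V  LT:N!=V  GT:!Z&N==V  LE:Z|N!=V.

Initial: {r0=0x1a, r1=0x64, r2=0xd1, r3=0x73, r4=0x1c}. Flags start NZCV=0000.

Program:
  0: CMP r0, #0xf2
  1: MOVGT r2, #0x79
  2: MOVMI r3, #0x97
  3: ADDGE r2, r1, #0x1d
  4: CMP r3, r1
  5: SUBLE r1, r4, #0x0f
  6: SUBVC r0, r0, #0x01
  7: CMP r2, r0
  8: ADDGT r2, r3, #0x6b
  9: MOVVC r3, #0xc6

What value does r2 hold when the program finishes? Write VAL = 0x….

VAL = 0x81

[0] flags=0000 → (cmp)
[1] flags=0000 GT?T → r2=0x79
[2] flags=0000 MI?F → skip
[3] flags=0000 GE?T → r2=0x81
[4] flags=0010 → (cmp)
[5] flags=0010 LE?F → skip
[6] flags=0010 VC?T → r0=0x19
[7] flags=0011 → (cmp)
[8] flags=0011 GT?F → skip
[9] flags=0011 VC?F → skip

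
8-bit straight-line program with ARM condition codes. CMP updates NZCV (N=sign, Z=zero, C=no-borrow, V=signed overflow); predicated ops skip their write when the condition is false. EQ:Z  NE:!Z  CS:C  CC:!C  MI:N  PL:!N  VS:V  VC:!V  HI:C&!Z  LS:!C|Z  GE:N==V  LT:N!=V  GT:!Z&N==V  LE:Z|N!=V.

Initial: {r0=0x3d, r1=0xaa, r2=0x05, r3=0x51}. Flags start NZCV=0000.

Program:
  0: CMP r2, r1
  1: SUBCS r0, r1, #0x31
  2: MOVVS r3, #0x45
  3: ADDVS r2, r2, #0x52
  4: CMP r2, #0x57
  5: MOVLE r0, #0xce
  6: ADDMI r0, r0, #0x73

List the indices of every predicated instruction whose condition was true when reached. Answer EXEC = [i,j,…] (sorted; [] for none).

EXEC = [5,6]

0: ✓ CMP  NZCV=0000
1: · SUBCS
2: · MOVVS
3: · ADDVS
4: ✓ CMP  NZCV=1000
5: ✓ MOVLE  r0←0xce
6: ✓ ADDMI  r0←0x41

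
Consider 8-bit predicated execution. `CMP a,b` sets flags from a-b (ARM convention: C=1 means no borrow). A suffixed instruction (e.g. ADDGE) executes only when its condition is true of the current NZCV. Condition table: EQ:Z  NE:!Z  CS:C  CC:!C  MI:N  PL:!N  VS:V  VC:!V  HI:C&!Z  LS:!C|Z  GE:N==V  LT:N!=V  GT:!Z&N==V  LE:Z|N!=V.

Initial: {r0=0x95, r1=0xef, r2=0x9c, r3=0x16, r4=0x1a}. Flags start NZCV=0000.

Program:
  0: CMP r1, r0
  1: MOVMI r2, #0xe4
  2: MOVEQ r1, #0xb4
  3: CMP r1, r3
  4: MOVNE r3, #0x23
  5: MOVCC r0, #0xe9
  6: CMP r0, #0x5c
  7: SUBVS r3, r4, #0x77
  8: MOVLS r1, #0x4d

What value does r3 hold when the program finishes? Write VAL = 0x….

VAL = 0xa3

[0] flags=0010 → (cmp)
[1] flags=0010 MI?F → skip
[2] flags=0010 EQ?F → skip
[3] flags=1010 → (cmp)
[4] flags=1010 NE?T → r3=0x23
[5] flags=1010 CC?F → skip
[6] flags=0011 → (cmp)
[7] flags=0011 VS?T → r3=0xa3
[8] flags=0011 LS?F → skip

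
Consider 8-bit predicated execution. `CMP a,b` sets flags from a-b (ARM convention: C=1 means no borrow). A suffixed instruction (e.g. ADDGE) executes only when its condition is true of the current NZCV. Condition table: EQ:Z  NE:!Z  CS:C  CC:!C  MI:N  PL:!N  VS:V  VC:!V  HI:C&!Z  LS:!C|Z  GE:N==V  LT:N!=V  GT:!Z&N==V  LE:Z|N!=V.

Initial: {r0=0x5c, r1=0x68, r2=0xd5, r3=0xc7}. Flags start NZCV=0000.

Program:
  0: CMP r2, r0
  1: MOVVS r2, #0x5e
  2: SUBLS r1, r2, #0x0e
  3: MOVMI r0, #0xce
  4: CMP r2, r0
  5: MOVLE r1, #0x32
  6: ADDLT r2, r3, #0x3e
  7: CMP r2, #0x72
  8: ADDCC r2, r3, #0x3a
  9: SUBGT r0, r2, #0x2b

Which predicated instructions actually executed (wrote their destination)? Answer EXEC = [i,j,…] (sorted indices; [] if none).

0: ✓ CMP  NZCV=0011
1: ✓ MOVVS  r2←0x5e
2: · SUBLS
3: · MOVMI
4: ✓ CMP  NZCV=0010
5: · MOVLE
6: · ADDLT
7: ✓ CMP  NZCV=1000
8: ✓ ADDCC  r2←0x01
9: · SUBGT

EXEC = [1,8]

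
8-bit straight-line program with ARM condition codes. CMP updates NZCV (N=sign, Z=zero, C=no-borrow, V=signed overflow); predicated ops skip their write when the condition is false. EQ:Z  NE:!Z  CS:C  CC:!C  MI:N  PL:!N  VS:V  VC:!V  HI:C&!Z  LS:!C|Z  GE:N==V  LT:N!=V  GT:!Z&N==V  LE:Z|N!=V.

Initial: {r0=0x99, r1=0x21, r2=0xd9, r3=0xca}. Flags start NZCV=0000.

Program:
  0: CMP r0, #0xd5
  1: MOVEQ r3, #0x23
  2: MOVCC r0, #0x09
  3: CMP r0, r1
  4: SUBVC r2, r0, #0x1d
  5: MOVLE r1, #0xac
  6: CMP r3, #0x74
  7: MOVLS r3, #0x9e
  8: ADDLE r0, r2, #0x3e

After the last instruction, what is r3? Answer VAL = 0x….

VAL = 0xca

0: ✓ CMP  NZCV=1000
1: · MOVEQ
2: ✓ MOVCC  r0←0x09
3: ✓ CMP  NZCV=1000
4: ✓ SUBVC  r2←0xec
5: ✓ MOVLE  r1←0xac
6: ✓ CMP  NZCV=0011
7: · MOVLS
8: ✓ ADDLE  r0←0x2a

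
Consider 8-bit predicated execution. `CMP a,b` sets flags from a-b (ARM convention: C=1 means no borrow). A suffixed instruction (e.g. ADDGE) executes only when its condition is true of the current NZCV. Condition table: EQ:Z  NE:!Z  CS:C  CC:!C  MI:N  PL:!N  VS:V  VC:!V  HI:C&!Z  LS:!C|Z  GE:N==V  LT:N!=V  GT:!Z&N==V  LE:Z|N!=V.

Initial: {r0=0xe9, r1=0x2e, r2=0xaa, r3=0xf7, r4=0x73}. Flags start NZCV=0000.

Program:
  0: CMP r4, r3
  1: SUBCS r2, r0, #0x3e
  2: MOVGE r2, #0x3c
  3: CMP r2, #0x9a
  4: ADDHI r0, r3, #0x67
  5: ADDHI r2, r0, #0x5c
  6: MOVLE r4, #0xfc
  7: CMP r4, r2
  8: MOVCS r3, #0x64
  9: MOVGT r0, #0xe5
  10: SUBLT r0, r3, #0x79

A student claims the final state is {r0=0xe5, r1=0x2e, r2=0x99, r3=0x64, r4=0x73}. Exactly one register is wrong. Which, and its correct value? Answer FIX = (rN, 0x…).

[0] flags=0000 → (cmp)
[1] flags=0000 CS?F → skip
[2] flags=0000 GE?T → r2=0x3c
[3] flags=1001 → (cmp)
[4] flags=1001 HI?F → skip
[5] flags=1001 HI?F → skip
[6] flags=1001 LE?F → skip
[7] flags=0010 → (cmp)
[8] flags=0010 CS?T → r3=0x64
[9] flags=0010 GT?T → r0=0xe5
[10] flags=0010 LT?F → skip

FIX = (r2, 0x3c)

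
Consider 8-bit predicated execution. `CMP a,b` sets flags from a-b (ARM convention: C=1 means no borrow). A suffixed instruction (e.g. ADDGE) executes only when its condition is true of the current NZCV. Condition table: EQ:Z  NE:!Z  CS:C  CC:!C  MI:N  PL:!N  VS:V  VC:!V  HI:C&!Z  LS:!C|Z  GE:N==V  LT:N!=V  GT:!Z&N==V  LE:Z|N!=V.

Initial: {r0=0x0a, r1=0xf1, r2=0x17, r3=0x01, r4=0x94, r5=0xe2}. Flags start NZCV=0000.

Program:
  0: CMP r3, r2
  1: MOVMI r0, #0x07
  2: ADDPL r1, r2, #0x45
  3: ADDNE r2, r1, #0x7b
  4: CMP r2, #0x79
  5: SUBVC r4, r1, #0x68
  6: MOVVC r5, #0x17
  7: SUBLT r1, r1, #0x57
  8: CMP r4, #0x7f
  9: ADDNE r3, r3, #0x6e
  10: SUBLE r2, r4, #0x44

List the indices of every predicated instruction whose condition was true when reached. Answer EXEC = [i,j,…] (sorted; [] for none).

EXEC = [1,3,5,6,7,9,10]

[0] flags=1000 → (cmp)
[1] flags=1000 MI?T → r0=0x07
[2] flags=1000 PL?F → skip
[3] flags=1000 NE?T → r2=0x6c
[4] flags=1000 → (cmp)
[5] flags=1000 VC?T → r4=0x89
[6] flags=1000 VC?T → r5=0x17
[7] flags=1000 LT?T → r1=0x9a
[8] flags=0011 → (cmp)
[9] flags=0011 NE?T → r3=0x6f
[10] flags=0011 LE?T → r2=0x45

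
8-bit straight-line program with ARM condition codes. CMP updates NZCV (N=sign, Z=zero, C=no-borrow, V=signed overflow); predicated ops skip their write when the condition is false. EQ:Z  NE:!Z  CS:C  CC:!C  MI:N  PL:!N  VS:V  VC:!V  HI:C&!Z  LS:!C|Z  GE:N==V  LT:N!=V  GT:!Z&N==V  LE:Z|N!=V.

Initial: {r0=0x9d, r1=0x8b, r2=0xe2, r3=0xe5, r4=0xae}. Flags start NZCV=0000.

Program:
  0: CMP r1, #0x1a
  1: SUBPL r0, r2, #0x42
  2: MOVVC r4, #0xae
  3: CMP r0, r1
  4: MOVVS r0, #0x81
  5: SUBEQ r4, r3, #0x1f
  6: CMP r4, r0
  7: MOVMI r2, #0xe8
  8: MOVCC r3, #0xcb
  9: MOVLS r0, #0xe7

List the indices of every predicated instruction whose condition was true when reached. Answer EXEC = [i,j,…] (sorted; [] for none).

EXEC = [1]

0: ✓ CMP  NZCV=0011
1: ✓ SUBPL  r0←0xa0
2: · MOVVC
3: ✓ CMP  NZCV=0010
4: · MOVVS
5: · SUBEQ
6: ✓ CMP  NZCV=0010
7: · MOVMI
8: · MOVCC
9: · MOVLS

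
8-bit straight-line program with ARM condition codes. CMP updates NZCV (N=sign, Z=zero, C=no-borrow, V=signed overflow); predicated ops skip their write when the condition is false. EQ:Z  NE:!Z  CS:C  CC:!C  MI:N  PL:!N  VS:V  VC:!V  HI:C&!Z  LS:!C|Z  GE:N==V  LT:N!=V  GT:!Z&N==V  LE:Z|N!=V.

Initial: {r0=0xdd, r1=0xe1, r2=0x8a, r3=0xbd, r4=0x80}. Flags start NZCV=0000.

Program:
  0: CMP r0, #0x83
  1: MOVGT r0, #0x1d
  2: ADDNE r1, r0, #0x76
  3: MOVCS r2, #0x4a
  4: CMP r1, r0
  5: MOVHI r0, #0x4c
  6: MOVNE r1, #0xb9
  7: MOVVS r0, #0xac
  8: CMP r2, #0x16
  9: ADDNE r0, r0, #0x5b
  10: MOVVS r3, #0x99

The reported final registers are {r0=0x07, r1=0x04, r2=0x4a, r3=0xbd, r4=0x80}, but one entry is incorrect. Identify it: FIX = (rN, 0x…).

0: ✓ CMP  NZCV=0010
1: ✓ MOVGT  r0←0x1d
2: ✓ ADDNE  r1←0x93
3: ✓ MOVCS  r2←0x4a
4: ✓ CMP  NZCV=0011
5: ✓ MOVHI  r0←0x4c
6: ✓ MOVNE  r1←0xb9
7: ✓ MOVVS  r0←0xac
8: ✓ CMP  NZCV=0010
9: ✓ ADDNE  r0←0x07
10: · MOVVS

FIX = (r1, 0xb9)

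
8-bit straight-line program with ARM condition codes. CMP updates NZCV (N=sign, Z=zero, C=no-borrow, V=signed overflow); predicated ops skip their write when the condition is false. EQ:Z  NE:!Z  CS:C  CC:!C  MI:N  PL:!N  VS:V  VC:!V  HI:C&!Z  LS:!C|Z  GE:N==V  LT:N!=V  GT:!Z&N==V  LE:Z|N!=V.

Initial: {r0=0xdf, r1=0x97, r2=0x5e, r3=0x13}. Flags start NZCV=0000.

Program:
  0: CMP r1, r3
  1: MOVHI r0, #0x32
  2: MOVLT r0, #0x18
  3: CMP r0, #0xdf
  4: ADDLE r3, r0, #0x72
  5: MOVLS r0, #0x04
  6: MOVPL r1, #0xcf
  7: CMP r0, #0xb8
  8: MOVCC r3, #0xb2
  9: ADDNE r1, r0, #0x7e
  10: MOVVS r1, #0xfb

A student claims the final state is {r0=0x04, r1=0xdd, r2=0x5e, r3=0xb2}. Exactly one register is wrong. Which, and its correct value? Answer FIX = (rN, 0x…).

0: ✓ CMP  NZCV=1010
1: ✓ MOVHI  r0←0x32
2: ✓ MOVLT  r0←0x18
3: ✓ CMP  NZCV=0000
4: · ADDLE
5: ✓ MOVLS  r0←0x04
6: ✓ MOVPL  r1←0xcf
7: ✓ CMP  NZCV=0000
8: ✓ MOVCC  r3←0xb2
9: ✓ ADDNE  r1←0x82
10: · MOVVS

FIX = (r1, 0x82)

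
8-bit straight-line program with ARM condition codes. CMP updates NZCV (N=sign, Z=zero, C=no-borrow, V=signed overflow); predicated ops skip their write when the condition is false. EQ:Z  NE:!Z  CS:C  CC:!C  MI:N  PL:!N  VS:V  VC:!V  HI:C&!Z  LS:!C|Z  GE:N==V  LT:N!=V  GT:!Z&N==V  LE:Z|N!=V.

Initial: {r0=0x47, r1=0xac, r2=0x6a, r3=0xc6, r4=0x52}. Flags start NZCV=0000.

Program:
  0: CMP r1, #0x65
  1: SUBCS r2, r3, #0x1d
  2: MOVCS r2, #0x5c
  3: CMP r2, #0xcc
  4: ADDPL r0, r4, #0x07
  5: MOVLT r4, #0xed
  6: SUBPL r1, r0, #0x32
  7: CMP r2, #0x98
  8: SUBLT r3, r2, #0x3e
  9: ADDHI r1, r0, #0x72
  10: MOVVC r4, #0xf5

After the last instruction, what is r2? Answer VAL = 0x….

VAL = 0x5c

0: ✓ CMP  NZCV=0011
1: ✓ SUBCS  r2←0xa9
2: ✓ MOVCS  r2←0x5c
3: ✓ CMP  NZCV=1001
4: · ADDPL
5: · MOVLT
6: · SUBPL
7: ✓ CMP  NZCV=1001
8: · SUBLT
9: · ADDHI
10: · MOVVC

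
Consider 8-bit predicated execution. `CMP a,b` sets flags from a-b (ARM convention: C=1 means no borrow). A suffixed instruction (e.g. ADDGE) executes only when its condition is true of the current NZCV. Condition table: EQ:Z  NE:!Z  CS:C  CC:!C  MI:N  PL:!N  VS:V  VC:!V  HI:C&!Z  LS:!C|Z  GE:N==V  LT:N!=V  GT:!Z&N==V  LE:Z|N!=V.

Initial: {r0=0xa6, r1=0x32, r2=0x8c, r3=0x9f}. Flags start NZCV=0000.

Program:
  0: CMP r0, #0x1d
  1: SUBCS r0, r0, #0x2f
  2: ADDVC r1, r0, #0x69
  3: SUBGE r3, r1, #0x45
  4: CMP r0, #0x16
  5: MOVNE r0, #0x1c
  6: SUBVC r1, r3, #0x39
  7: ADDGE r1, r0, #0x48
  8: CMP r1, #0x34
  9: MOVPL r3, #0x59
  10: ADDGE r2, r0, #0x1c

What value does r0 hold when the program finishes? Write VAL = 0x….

VAL = 0x1c

[0] flags=1010 → (cmp)
[1] flags=1010 CS?T → r0=0x77
[2] flags=1010 VC?T → r1=0xe0
[3] flags=1010 GE?F → skip
[4] flags=0010 → (cmp)
[5] flags=0010 NE?T → r0=0x1c
[6] flags=0010 VC?T → r1=0x66
[7] flags=0010 GE?T → r1=0x64
[8] flags=0010 → (cmp)
[9] flags=0010 PL?T → r3=0x59
[10] flags=0010 GE?T → r2=0x38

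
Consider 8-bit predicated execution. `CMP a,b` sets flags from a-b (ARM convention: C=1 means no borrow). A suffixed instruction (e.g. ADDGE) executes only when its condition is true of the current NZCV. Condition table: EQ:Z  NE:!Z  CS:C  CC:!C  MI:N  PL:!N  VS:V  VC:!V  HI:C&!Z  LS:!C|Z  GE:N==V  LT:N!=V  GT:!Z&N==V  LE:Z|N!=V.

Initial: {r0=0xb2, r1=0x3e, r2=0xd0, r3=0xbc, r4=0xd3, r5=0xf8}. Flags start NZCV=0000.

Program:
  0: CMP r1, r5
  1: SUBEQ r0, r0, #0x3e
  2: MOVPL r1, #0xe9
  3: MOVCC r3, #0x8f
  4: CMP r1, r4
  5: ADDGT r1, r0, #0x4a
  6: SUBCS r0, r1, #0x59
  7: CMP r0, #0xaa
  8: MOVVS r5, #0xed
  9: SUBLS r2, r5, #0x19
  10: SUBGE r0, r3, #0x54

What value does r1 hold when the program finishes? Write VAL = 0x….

VAL = 0xfc

[0] flags=0000 → (cmp)
[1] flags=0000 EQ?F → skip
[2] flags=0000 PL?T → r1=0xe9
[3] flags=0000 CC?T → r3=0x8f
[4] flags=0010 → (cmp)
[5] flags=0010 GT?T → r1=0xfc
[6] flags=0010 CS?T → r0=0xa3
[7] flags=1000 → (cmp)
[8] flags=1000 VS?F → skip
[9] flags=1000 LS?T → r2=0xdf
[10] flags=1000 GE?F → skip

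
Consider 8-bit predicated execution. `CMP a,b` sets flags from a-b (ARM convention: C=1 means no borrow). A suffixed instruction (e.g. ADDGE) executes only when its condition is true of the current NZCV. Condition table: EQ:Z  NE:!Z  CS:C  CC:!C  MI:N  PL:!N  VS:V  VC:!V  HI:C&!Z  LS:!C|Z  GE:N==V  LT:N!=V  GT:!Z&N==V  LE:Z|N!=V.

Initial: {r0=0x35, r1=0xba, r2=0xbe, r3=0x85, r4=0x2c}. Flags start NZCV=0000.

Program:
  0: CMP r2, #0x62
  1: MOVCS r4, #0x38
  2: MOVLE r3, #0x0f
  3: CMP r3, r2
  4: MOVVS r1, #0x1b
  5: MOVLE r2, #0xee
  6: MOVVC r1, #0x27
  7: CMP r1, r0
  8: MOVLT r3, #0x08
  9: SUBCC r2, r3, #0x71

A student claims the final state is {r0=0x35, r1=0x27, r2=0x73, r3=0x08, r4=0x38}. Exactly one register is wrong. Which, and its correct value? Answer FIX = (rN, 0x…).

FIX = (r2, 0x97)

[0] flags=0011 → (cmp)
[1] flags=0011 CS?T → r4=0x38
[2] flags=0011 LE?T → r3=0x0f
[3] flags=0000 → (cmp)
[4] flags=0000 VS?F → skip
[5] flags=0000 LE?F → skip
[6] flags=0000 VC?T → r1=0x27
[7] flags=1000 → (cmp)
[8] flags=1000 LT?T → r3=0x08
[9] flags=1000 CC?T → r2=0x97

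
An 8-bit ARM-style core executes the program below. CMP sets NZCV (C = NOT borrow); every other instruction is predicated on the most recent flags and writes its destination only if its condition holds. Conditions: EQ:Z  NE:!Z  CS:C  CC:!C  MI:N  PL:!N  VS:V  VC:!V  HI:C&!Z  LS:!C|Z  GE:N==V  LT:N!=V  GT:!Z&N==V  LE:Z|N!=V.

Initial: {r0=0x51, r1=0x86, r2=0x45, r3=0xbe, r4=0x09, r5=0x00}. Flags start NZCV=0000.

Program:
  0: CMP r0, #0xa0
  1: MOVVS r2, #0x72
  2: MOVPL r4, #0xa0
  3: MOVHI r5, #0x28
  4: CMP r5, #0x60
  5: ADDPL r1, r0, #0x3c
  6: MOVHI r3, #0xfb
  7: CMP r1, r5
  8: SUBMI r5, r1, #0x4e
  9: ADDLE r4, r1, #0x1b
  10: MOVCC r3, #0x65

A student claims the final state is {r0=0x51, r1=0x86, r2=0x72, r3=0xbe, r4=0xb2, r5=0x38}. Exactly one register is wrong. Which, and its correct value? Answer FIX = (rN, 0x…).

FIX = (r4, 0xa1)

0: ✓ CMP  NZCV=1001
1: ✓ MOVVS  r2←0x72
2: · MOVPL
3: · MOVHI
4: ✓ CMP  NZCV=1000
5: · ADDPL
6: · MOVHI
7: ✓ CMP  NZCV=1010
8: ✓ SUBMI  r5←0x38
9: ✓ ADDLE  r4←0xa1
10: · MOVCC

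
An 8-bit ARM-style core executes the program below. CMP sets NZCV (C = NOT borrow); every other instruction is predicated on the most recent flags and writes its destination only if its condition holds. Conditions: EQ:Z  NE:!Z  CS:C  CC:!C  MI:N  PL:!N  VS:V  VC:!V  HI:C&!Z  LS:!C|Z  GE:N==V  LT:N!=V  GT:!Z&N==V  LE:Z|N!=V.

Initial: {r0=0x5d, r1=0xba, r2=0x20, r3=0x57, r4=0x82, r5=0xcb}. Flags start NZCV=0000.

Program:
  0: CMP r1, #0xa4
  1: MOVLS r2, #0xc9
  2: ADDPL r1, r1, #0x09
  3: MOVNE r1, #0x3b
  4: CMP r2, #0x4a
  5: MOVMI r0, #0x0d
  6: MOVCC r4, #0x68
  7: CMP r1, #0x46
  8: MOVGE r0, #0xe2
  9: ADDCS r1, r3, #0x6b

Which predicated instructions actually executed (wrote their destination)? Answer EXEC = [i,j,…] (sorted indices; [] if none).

EXEC = [2,3,5,6]

0: ✓ CMP  NZCV=0010
1: · MOVLS
2: ✓ ADDPL  r1←0xc3
3: ✓ MOVNE  r1←0x3b
4: ✓ CMP  NZCV=1000
5: ✓ MOVMI  r0←0x0d
6: ✓ MOVCC  r4←0x68
7: ✓ CMP  NZCV=1000
8: · MOVGE
9: · ADDCS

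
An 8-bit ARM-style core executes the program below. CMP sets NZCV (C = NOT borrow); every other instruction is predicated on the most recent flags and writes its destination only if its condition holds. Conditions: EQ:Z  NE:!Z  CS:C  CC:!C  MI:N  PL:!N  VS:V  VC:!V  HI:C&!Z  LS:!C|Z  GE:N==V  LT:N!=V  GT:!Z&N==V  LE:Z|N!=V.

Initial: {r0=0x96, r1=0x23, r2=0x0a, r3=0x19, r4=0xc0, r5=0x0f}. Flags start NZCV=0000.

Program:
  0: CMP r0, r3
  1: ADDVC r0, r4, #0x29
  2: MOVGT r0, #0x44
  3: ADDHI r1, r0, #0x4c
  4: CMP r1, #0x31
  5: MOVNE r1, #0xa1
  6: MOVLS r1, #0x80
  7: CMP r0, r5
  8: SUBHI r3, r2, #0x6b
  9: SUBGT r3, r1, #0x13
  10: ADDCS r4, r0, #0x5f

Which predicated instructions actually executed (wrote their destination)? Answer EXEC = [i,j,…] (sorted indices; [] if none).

EXEC = [3,5,8,10]

[0] flags=0011 → (cmp)
[1] flags=0011 VC?F → skip
[2] flags=0011 GT?F → skip
[3] flags=0011 HI?T → r1=0xe2
[4] flags=1010 → (cmp)
[5] flags=1010 NE?T → r1=0xa1
[6] flags=1010 LS?F → skip
[7] flags=1010 → (cmp)
[8] flags=1010 HI?T → r3=0x9f
[9] flags=1010 GT?F → skip
[10] flags=1010 CS?T → r4=0xf5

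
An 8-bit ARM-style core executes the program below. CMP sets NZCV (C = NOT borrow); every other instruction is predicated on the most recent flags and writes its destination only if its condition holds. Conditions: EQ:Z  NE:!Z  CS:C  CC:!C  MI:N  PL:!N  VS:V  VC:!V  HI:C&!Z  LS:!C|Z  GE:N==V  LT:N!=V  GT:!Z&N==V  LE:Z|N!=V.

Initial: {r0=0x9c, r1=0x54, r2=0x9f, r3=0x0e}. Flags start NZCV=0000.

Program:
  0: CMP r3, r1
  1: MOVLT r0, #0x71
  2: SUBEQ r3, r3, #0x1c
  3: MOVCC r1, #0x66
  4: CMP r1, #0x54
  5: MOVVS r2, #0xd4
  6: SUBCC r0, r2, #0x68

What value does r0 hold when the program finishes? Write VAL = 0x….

0: ✓ CMP  NZCV=1000
1: ✓ MOVLT  r0←0x71
2: · SUBEQ
3: ✓ MOVCC  r1←0x66
4: ✓ CMP  NZCV=0010
5: · MOVVS
6: · SUBCC

VAL = 0x71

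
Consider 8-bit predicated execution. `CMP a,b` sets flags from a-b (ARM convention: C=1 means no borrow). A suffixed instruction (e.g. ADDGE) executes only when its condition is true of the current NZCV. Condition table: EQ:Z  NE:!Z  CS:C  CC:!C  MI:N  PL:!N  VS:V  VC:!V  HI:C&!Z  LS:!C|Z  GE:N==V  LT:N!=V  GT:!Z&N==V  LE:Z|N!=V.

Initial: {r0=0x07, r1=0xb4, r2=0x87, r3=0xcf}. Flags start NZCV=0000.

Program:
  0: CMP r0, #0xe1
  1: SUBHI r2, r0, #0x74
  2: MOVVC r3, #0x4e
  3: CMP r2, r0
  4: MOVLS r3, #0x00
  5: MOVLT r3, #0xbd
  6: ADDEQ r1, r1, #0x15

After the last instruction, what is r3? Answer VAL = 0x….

0: ✓ CMP  NZCV=0000
1: · SUBHI
2: ✓ MOVVC  r3←0x4e
3: ✓ CMP  NZCV=1010
4: · MOVLS
5: ✓ MOVLT  r3←0xbd
6: · ADDEQ

VAL = 0xbd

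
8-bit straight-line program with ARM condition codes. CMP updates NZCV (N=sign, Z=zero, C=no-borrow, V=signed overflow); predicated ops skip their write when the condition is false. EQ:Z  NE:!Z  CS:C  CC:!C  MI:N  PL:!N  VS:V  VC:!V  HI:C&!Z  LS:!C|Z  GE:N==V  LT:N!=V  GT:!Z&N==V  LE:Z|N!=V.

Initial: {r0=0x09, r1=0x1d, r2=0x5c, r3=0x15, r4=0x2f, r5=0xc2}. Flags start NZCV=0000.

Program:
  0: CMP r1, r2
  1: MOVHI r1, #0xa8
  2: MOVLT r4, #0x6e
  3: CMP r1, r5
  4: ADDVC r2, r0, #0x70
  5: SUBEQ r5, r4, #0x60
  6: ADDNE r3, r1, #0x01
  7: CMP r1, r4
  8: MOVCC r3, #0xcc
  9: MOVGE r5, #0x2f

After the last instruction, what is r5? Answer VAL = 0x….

0: ✓ CMP  NZCV=1000
1: · MOVHI
2: ✓ MOVLT  r4←0x6e
3: ✓ CMP  NZCV=0000
4: ✓ ADDVC  r2←0x79
5: · SUBEQ
6: ✓ ADDNE  r3←0x1e
7: ✓ CMP  NZCV=1000
8: ✓ MOVCC  r3←0xcc
9: · MOVGE

VAL = 0xc2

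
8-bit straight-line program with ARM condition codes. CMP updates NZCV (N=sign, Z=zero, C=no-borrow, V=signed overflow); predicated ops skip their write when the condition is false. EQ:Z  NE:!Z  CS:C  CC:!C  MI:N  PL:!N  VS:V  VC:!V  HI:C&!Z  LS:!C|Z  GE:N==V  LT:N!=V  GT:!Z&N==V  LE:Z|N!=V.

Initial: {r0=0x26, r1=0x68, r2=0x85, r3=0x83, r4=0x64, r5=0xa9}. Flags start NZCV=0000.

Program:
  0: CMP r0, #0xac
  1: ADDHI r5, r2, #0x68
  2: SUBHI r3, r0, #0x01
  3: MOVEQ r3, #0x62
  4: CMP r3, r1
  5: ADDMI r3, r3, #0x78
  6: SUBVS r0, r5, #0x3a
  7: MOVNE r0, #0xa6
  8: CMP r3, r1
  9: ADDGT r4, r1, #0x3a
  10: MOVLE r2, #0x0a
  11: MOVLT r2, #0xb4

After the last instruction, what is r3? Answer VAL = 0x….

VAL = 0x83

0: ✓ CMP  NZCV=0000
1: · ADDHI
2: · SUBHI
3: · MOVEQ
4: ✓ CMP  NZCV=0011
5: · ADDMI
6: ✓ SUBVS  r0←0x6f
7: ✓ MOVNE  r0←0xa6
8: ✓ CMP  NZCV=0011
9: · ADDGT
10: ✓ MOVLE  r2←0x0a
11: ✓ MOVLT  r2←0xb4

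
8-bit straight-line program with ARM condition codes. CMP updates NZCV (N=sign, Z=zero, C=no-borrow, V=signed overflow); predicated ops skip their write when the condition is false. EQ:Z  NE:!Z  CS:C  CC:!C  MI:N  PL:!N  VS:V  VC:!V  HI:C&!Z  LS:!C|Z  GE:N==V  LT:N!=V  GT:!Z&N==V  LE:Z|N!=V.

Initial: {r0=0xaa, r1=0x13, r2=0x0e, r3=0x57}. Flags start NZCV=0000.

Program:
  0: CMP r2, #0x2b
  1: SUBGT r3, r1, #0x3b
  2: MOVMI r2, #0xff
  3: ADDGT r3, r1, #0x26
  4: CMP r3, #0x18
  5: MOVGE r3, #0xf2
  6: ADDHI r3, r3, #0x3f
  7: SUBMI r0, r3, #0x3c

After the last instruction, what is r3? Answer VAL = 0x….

VAL = 0x31

[0] flags=1000 → (cmp)
[1] flags=1000 GT?F → skip
[2] flags=1000 MI?T → r2=0xff
[3] flags=1000 GT?F → skip
[4] flags=0010 → (cmp)
[5] flags=0010 GE?T → r3=0xf2
[6] flags=0010 HI?T → r3=0x31
[7] flags=0010 MI?F → skip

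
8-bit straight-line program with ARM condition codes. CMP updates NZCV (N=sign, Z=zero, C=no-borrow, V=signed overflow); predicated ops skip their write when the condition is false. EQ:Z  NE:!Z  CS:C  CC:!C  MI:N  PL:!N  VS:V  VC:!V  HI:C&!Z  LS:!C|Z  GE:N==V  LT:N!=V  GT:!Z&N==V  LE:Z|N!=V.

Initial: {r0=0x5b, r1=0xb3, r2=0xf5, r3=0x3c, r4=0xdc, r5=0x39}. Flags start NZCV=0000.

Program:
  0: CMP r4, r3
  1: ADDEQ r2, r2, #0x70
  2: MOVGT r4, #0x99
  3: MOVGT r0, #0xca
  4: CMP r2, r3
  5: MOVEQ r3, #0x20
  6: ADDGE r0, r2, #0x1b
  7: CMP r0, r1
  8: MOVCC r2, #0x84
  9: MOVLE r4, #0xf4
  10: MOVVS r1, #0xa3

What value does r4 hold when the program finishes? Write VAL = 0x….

VAL = 0xdc

[0] flags=1010 → (cmp)
[1] flags=1010 EQ?F → skip
[2] flags=1010 GT?F → skip
[3] flags=1010 GT?F → skip
[4] flags=1010 → (cmp)
[5] flags=1010 EQ?F → skip
[6] flags=1010 GE?F → skip
[7] flags=1001 → (cmp)
[8] flags=1001 CC?T → r2=0x84
[9] flags=1001 LE?F → skip
[10] flags=1001 VS?T → r1=0xa3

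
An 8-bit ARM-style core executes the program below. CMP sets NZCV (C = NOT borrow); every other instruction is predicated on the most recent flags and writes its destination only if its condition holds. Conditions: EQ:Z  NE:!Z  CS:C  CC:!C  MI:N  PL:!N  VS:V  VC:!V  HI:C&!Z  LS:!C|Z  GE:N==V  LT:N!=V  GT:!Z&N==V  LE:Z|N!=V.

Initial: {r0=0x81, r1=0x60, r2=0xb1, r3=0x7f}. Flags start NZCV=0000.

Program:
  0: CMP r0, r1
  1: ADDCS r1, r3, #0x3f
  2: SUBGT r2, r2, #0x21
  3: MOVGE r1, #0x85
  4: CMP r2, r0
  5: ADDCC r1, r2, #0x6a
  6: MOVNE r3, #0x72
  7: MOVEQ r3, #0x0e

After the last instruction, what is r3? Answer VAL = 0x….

VAL = 0x72

0: ✓ CMP  NZCV=0011
1: ✓ ADDCS  r1←0xbe
2: · SUBGT
3: · MOVGE
4: ✓ CMP  NZCV=0010
5: · ADDCC
6: ✓ MOVNE  r3←0x72
7: · MOVEQ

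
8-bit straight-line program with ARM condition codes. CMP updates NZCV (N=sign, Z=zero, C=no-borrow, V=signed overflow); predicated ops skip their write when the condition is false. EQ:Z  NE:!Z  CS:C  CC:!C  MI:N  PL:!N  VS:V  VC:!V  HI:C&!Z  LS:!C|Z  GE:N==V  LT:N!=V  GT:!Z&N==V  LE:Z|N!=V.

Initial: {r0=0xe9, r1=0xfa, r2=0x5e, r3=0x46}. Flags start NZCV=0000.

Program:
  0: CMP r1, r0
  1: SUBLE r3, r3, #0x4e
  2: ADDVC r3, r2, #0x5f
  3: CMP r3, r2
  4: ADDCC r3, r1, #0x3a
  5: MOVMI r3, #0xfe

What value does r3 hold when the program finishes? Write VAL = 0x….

VAL = 0xbd

[0] flags=0010 → (cmp)
[1] flags=0010 LE?F → skip
[2] flags=0010 VC?T → r3=0xbd
[3] flags=0011 → (cmp)
[4] flags=0011 CC?F → skip
[5] flags=0011 MI?F → skip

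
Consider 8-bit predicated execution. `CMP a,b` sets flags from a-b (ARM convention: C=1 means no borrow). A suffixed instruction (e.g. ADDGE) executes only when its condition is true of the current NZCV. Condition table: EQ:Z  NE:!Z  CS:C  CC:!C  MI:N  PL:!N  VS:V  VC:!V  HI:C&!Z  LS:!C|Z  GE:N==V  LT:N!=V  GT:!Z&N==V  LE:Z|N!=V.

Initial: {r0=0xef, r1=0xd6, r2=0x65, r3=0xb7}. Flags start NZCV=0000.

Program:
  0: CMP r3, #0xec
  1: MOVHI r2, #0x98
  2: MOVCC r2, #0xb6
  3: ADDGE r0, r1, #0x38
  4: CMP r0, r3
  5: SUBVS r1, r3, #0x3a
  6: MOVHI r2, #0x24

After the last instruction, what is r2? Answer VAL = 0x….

VAL = 0x24

0: ✓ CMP  NZCV=1000
1: · MOVHI
2: ✓ MOVCC  r2←0xb6
3: · ADDGE
4: ✓ CMP  NZCV=0010
5: · SUBVS
6: ✓ MOVHI  r2←0x24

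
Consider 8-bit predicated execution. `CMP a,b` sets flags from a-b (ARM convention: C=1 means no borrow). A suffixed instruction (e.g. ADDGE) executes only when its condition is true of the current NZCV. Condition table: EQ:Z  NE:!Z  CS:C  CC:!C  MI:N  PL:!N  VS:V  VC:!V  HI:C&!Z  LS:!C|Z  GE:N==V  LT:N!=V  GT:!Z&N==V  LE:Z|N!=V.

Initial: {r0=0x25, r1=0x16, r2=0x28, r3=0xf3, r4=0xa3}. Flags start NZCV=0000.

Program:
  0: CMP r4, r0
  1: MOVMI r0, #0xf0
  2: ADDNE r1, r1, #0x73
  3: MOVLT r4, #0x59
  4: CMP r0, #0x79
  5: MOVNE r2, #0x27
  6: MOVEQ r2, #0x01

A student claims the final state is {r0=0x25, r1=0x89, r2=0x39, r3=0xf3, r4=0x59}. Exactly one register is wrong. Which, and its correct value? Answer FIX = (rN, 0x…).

FIX = (r2, 0x27)

0: ✓ CMP  NZCV=0011
1: · MOVMI
2: ✓ ADDNE  r1←0x89
3: ✓ MOVLT  r4←0x59
4: ✓ CMP  NZCV=1000
5: ✓ MOVNE  r2←0x27
6: · MOVEQ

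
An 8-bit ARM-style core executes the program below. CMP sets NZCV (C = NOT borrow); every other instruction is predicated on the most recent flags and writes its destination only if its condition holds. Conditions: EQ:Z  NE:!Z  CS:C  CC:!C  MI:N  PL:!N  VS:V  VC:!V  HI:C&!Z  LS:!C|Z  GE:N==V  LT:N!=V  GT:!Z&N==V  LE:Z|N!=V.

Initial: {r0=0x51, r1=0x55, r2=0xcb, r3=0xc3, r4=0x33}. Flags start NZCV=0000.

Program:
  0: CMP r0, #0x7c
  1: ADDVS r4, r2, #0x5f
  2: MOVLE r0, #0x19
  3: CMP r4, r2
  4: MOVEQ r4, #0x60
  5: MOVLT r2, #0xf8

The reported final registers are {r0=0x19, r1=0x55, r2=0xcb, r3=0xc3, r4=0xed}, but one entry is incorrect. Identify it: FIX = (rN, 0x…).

[0] flags=1000 → (cmp)
[1] flags=1000 VS?F → skip
[2] flags=1000 LE?T → r0=0x19
[3] flags=0000 → (cmp)
[4] flags=0000 EQ?F → skip
[5] flags=0000 LT?F → skip

FIX = (r4, 0x33)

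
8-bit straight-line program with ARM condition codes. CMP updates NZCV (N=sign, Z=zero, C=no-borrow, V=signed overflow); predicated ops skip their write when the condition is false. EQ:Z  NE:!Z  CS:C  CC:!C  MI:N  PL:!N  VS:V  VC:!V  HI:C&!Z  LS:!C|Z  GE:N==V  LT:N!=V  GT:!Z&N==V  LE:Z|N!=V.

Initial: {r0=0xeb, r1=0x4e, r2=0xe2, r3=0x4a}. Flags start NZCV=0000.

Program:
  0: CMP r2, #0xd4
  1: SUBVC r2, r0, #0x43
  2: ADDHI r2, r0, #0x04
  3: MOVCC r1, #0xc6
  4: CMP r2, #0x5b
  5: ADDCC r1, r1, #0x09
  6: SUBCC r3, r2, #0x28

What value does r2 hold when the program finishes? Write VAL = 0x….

0: ✓ CMP  NZCV=0010
1: ✓ SUBVC  r2←0xa8
2: ✓ ADDHI  r2←0xef
3: · MOVCC
4: ✓ CMP  NZCV=1010
5: · ADDCC
6: · SUBCC

VAL = 0xef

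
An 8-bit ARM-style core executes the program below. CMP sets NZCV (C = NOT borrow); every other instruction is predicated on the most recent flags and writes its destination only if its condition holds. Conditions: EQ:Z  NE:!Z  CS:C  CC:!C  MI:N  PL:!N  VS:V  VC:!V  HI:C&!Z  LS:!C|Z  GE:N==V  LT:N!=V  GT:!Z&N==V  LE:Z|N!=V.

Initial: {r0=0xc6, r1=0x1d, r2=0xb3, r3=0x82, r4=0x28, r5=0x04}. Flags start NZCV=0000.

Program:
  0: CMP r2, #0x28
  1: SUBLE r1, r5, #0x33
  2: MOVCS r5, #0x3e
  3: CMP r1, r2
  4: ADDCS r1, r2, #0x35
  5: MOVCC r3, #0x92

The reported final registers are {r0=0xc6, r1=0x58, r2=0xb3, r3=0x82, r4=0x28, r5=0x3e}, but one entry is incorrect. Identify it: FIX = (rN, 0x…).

0: ✓ CMP  NZCV=1010
1: ✓ SUBLE  r1←0xd1
2: ✓ MOVCS  r5←0x3e
3: ✓ CMP  NZCV=0010
4: ✓ ADDCS  r1←0xe8
5: · MOVCC

FIX = (r1, 0xe8)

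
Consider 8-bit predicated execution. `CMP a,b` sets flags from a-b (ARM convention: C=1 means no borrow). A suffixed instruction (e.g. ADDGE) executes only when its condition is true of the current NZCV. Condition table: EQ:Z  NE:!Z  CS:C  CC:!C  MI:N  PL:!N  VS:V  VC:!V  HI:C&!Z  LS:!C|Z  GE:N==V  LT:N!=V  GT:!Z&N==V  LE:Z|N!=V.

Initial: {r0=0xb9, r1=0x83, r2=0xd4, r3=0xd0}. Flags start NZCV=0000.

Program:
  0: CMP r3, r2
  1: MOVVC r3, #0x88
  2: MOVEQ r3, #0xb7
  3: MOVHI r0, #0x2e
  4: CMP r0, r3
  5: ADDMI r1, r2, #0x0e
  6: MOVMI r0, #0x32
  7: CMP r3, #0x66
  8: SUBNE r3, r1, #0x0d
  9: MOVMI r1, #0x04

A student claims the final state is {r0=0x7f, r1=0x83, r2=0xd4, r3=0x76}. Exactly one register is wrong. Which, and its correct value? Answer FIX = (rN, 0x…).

FIX = (r0, 0xb9)

0: ✓ CMP  NZCV=1000
1: ✓ MOVVC  r3←0x88
2: · MOVEQ
3: · MOVHI
4: ✓ CMP  NZCV=0010
5: · ADDMI
6: · MOVMI
7: ✓ CMP  NZCV=0011
8: ✓ SUBNE  r3←0x76
9: · MOVMI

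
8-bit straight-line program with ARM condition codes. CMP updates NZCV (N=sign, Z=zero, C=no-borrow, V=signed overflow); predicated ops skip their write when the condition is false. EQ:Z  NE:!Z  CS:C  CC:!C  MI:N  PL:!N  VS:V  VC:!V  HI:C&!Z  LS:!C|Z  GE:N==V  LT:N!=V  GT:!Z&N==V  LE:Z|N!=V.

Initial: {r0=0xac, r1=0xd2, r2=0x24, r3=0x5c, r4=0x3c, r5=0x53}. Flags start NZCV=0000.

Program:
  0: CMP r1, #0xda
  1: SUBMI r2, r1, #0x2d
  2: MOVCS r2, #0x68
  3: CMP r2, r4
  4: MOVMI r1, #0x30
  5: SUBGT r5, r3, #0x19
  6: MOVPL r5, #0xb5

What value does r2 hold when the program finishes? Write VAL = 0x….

VAL = 0xa5

[0] flags=1000 → (cmp)
[1] flags=1000 MI?T → r2=0xa5
[2] flags=1000 CS?F → skip
[3] flags=0011 → (cmp)
[4] flags=0011 MI?F → skip
[5] flags=0011 GT?F → skip
[6] flags=0011 PL?T → r5=0xb5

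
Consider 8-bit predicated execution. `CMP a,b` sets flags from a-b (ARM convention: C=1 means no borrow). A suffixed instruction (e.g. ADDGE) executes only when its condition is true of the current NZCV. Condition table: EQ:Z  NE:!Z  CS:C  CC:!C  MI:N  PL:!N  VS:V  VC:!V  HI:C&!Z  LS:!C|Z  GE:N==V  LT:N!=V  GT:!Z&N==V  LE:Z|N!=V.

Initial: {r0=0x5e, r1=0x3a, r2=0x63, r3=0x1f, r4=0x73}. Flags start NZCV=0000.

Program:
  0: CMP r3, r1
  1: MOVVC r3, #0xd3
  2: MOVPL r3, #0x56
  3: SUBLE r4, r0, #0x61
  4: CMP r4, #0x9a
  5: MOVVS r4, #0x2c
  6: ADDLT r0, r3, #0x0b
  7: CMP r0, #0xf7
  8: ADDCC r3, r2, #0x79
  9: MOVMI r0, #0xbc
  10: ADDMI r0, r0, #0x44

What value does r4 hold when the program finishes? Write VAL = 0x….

0: ✓ CMP  NZCV=1000
1: ✓ MOVVC  r3←0xd3
2: · MOVPL
3: ✓ SUBLE  r4←0xfd
4: ✓ CMP  NZCV=0010
5: · MOVVS
6: · ADDLT
7: ✓ CMP  NZCV=0000
8: ✓ ADDCC  r3←0xdc
9: · MOVMI
10: · ADDMI

VAL = 0xfd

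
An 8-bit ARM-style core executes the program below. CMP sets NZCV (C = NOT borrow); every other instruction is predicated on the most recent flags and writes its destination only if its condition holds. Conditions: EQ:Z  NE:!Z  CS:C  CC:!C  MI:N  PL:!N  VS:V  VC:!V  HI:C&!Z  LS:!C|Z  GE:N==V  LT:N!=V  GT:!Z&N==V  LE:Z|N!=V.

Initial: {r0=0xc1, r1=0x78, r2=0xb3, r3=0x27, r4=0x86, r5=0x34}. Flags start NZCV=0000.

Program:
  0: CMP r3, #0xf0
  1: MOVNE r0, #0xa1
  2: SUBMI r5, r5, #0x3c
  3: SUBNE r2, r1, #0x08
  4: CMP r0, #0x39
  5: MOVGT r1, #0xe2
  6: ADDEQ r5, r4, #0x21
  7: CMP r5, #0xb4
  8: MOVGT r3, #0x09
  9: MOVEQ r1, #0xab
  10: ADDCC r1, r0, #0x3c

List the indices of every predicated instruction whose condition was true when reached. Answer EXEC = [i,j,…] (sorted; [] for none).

EXEC = [1,3,8,10]

0: ✓ CMP  NZCV=0000
1: ✓ MOVNE  r0←0xa1
2: · SUBMI
3: ✓ SUBNE  r2←0x70
4: ✓ CMP  NZCV=0011
5: · MOVGT
6: · ADDEQ
7: ✓ CMP  NZCV=1001
8: ✓ MOVGT  r3←0x09
9: · MOVEQ
10: ✓ ADDCC  r1←0xdd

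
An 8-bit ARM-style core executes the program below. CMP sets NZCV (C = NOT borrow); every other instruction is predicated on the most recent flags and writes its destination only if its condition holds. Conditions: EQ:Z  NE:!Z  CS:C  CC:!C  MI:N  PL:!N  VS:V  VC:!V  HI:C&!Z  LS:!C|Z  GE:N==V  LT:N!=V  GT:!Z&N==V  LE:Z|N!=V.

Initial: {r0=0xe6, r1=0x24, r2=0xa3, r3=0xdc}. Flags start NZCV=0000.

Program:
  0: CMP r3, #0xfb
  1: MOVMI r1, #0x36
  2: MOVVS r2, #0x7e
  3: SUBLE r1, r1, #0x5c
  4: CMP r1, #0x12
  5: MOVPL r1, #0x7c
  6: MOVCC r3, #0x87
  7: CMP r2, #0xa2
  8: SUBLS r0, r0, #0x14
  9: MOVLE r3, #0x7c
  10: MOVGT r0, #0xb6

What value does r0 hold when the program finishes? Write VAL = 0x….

VAL = 0xb6

[0] flags=1000 → (cmp)
[1] flags=1000 MI?T → r1=0x36
[2] flags=1000 VS?F → skip
[3] flags=1000 LE?T → r1=0xda
[4] flags=1010 → (cmp)
[5] flags=1010 PL?F → skip
[6] flags=1010 CC?F → skip
[7] flags=0010 → (cmp)
[8] flags=0010 LS?F → skip
[9] flags=0010 LE?F → skip
[10] flags=0010 GT?T → r0=0xb6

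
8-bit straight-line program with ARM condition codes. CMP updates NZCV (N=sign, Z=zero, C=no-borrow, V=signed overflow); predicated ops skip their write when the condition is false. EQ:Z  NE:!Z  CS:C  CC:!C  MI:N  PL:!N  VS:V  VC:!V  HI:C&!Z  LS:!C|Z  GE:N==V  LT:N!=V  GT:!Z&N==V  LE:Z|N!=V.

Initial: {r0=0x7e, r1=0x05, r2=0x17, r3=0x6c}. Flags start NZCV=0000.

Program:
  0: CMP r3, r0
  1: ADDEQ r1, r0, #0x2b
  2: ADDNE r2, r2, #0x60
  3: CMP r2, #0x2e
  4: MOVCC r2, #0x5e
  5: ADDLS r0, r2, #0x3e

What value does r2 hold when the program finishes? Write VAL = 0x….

VAL = 0x77

0: ✓ CMP  NZCV=1000
1: · ADDEQ
2: ✓ ADDNE  r2←0x77
3: ✓ CMP  NZCV=0010
4: · MOVCC
5: · ADDLS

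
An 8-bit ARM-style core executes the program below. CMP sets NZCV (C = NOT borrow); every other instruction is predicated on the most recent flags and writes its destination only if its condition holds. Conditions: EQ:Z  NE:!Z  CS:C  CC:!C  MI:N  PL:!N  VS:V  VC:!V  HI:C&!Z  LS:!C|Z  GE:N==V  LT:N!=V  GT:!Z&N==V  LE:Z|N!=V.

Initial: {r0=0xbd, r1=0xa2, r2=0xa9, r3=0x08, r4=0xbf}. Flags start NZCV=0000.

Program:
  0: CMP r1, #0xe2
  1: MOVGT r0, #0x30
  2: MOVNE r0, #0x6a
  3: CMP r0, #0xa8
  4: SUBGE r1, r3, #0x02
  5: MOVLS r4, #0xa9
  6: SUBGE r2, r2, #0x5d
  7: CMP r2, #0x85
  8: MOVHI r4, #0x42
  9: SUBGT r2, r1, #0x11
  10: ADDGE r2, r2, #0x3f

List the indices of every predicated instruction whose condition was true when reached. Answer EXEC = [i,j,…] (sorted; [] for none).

EXEC = [2,4,5,6,9,10]

[0] flags=1000 → (cmp)
[1] flags=1000 GT?F → skip
[2] flags=1000 NE?T → r0=0x6a
[3] flags=1001 → (cmp)
[4] flags=1001 GE?T → r1=0x06
[5] flags=1001 LS?T → r4=0xa9
[6] flags=1001 GE?T → r2=0x4c
[7] flags=1001 → (cmp)
[8] flags=1001 HI?F → skip
[9] flags=1001 GT?T → r2=0xf5
[10] flags=1001 GE?T → r2=0x34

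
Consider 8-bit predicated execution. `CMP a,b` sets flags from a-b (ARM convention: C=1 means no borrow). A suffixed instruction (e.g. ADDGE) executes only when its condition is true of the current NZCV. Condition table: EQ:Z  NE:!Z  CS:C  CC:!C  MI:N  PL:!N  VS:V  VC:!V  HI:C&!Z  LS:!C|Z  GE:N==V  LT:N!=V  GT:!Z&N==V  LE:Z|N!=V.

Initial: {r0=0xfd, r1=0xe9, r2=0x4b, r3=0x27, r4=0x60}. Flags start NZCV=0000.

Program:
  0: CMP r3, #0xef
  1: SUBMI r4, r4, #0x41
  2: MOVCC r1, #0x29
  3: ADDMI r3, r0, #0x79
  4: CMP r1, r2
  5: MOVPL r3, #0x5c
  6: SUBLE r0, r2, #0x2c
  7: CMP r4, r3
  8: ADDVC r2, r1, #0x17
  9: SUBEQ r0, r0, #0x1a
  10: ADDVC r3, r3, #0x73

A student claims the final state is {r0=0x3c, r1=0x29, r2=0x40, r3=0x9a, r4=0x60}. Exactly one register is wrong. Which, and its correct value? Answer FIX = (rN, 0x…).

FIX = (r0, 0x1f)

0: ✓ CMP  NZCV=0000
1: · SUBMI
2: ✓ MOVCC  r1←0x29
3: · ADDMI
4: ✓ CMP  NZCV=1000
5: · MOVPL
6: ✓ SUBLE  r0←0x1f
7: ✓ CMP  NZCV=0010
8: ✓ ADDVC  r2←0x40
9: · SUBEQ
10: ✓ ADDVC  r3←0x9a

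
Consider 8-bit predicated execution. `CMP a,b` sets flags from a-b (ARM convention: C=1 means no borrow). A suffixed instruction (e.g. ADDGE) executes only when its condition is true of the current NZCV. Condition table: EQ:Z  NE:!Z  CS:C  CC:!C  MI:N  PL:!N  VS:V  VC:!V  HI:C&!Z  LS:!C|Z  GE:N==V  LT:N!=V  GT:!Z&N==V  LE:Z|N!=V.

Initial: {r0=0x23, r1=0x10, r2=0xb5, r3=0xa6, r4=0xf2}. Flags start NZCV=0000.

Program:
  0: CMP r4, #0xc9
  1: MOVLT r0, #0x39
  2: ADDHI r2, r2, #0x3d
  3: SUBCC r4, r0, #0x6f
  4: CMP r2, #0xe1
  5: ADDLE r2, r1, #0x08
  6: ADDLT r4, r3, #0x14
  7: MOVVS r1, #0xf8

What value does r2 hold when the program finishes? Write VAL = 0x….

VAL = 0xf2

[0] flags=0010 → (cmp)
[1] flags=0010 LT?F → skip
[2] flags=0010 HI?T → r2=0xf2
[3] flags=0010 CC?F → skip
[4] flags=0010 → (cmp)
[5] flags=0010 LE?F → skip
[6] flags=0010 LT?F → skip
[7] flags=0010 VS?F → skip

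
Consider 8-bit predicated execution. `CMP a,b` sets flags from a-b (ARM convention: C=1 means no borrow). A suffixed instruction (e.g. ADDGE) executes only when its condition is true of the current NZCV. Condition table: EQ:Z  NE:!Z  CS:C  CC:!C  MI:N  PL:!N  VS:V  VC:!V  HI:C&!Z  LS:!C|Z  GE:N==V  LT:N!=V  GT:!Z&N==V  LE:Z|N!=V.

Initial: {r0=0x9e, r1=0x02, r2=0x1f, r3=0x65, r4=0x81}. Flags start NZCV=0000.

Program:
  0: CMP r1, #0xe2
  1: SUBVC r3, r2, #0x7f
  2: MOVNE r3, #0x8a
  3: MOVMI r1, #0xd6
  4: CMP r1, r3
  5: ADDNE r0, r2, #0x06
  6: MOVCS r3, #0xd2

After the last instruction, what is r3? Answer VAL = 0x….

0: ✓ CMP  NZCV=0000
1: ✓ SUBVC  r3←0xa0
2: ✓ MOVNE  r3←0x8a
3: · MOVMI
4: ✓ CMP  NZCV=0000
5: ✓ ADDNE  r0←0x25
6: · MOVCS

VAL = 0x8a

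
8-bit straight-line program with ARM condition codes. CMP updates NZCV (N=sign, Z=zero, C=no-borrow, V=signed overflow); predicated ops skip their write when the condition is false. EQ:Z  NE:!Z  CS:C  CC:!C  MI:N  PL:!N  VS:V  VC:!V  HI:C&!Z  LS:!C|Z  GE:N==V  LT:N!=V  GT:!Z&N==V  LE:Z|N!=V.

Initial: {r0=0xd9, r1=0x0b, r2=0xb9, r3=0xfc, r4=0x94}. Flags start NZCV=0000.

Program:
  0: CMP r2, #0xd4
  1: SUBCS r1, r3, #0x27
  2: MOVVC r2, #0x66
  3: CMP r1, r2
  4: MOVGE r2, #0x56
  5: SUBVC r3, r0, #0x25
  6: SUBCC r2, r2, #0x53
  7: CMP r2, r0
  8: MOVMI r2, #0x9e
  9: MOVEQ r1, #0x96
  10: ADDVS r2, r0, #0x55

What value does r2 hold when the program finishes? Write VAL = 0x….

VAL = 0x13

0: ✓ CMP  NZCV=1000
1: · SUBCS
2: ✓ MOVVC  r2←0x66
3: ✓ CMP  NZCV=1000
4: · MOVGE
5: ✓ SUBVC  r3←0xb4
6: ✓ SUBCC  r2←0x13
7: ✓ CMP  NZCV=0000
8: · MOVMI
9: · MOVEQ
10: · ADDVS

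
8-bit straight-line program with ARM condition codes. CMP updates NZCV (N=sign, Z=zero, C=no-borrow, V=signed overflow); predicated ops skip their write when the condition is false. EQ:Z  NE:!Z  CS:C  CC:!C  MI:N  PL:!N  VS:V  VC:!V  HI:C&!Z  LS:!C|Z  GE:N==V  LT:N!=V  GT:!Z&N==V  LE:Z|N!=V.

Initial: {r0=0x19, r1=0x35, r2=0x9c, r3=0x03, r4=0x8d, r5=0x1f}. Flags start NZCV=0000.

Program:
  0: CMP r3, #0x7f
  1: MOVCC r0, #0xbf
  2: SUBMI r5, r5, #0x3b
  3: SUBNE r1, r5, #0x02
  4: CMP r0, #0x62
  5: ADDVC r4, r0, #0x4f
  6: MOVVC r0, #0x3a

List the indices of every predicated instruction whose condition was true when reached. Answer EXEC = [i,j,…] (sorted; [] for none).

[0] flags=1000 → (cmp)
[1] flags=1000 CC?T → r0=0xbf
[2] flags=1000 MI?T → r5=0xe4
[3] flags=1000 NE?T → r1=0xe2
[4] flags=0011 → (cmp)
[5] flags=0011 VC?F → skip
[6] flags=0011 VC?F → skip

EXEC = [1,2,3]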